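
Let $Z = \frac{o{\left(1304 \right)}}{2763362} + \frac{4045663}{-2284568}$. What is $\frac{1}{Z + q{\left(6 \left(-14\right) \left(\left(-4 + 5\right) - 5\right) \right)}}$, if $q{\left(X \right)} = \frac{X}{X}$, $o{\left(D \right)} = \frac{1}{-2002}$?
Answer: $- \frac{22095809391656}{17032900508859} \approx -1.2972$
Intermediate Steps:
$o{\left(D \right)} = - \frac{1}{2002}$
$q{\left(X \right)} = 1$
$Z = - \frac{39128709900515}{22095809391656}$ ($Z = - \frac{1}{2002 \cdot 2763362} + \frac{4045663}{-2284568} = \left(- \frac{1}{2002}\right) \frac{1}{2763362} + 4045663 \left(- \frac{1}{2284568}\right) = - \frac{1}{5532250724} - \frac{4045663}{2284568} = - \frac{39128709900515}{22095809391656} \approx -1.7709$)
$\frac{1}{Z + q{\left(6 \left(-14\right) \left(\left(-4 + 5\right) - 5\right) \right)}} = \frac{1}{- \frac{39128709900515}{22095809391656} + 1} = \frac{1}{- \frac{17032900508859}{22095809391656}} = - \frac{22095809391656}{17032900508859}$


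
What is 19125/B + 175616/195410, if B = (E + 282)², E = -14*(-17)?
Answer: 1024475653/1056777280 ≈ 0.96943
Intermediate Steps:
E = 238
B = 270400 (B = (238 + 282)² = 520² = 270400)
19125/B + 175616/195410 = 19125/270400 + 175616/195410 = 19125*(1/270400) + 175616*(1/195410) = 765/10816 + 87808/97705 = 1024475653/1056777280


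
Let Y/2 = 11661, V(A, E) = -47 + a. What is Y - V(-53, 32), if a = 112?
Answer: 23257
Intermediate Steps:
V(A, E) = 65 (V(A, E) = -47 + 112 = 65)
Y = 23322 (Y = 2*11661 = 23322)
Y - V(-53, 32) = 23322 - 1*65 = 23322 - 65 = 23257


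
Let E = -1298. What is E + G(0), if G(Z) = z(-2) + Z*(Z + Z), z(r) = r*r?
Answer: -1294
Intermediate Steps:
z(r) = r**2
G(Z) = 4 + 2*Z**2 (G(Z) = (-2)**2 + Z*(Z + Z) = 4 + Z*(2*Z) = 4 + 2*Z**2)
E + G(0) = -1298 + (4 + 2*0**2) = -1298 + (4 + 2*0) = -1298 + (4 + 0) = -1298 + 4 = -1294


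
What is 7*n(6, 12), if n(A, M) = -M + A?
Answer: -42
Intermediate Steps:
n(A, M) = A - M
7*n(6, 12) = 7*(6 - 1*12) = 7*(6 - 12) = 7*(-6) = -42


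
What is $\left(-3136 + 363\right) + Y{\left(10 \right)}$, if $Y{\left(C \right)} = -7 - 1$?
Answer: $-2781$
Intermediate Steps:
$Y{\left(C \right)} = -8$
$\left(-3136 + 363\right) + Y{\left(10 \right)} = \left(-3136 + 363\right) - 8 = -2773 - 8 = -2781$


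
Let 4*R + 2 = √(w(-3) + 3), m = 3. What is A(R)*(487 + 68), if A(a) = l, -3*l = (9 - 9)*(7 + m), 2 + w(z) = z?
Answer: 0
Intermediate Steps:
w(z) = -2 + z
R = -½ + I*√2/4 (R = -½ + √((-2 - 3) + 3)/4 = -½ + √(-5 + 3)/4 = -½ + √(-2)/4 = -½ + (I*√2)/4 = -½ + I*√2/4 ≈ -0.5 + 0.35355*I)
l = 0 (l = -(9 - 9)*(7 + 3)/3 = -0*10 = -⅓*0 = 0)
A(a) = 0
A(R)*(487 + 68) = 0*(487 + 68) = 0*555 = 0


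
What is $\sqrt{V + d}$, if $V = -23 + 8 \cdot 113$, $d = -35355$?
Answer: $i \sqrt{34474} \approx 185.67 i$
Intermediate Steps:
$V = 881$ ($V = -23 + 904 = 881$)
$\sqrt{V + d} = \sqrt{881 - 35355} = \sqrt{-34474} = i \sqrt{34474}$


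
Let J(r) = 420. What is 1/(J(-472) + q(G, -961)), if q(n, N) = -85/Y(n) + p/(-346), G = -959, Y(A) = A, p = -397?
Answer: 331814/139772013 ≈ 0.0023740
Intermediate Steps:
q(n, N) = 397/346 - 85/n (q(n, N) = -85/n - 397/(-346) = -85/n - 397*(-1/346) = -85/n + 397/346 = 397/346 - 85/n)
1/(J(-472) + q(G, -961)) = 1/(420 + (397/346 - 85/(-959))) = 1/(420 + (397/346 - 85*(-1/959))) = 1/(420 + (397/346 + 85/959)) = 1/(420 + 410133/331814) = 1/(139772013/331814) = 331814/139772013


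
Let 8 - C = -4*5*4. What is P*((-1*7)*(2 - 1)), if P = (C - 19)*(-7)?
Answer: 3381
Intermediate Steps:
C = 88 (C = 8 - (-4*5)*4 = 8 - (-20)*4 = 8 - 1*(-80) = 8 + 80 = 88)
P = -483 (P = (88 - 19)*(-7) = 69*(-7) = -483)
P*((-1*7)*(2 - 1)) = -483*(-1*7)*(2 - 1) = -(-3381) = -483*(-7) = 3381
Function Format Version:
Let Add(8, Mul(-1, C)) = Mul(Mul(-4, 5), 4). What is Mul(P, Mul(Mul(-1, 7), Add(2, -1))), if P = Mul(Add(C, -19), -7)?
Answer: 3381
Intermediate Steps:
C = 88 (C = Add(8, Mul(-1, Mul(Mul(-4, 5), 4))) = Add(8, Mul(-1, Mul(-20, 4))) = Add(8, Mul(-1, -80)) = Add(8, 80) = 88)
P = -483 (P = Mul(Add(88, -19), -7) = Mul(69, -7) = -483)
Mul(P, Mul(Mul(-1, 7), Add(2, -1))) = Mul(-483, Mul(Mul(-1, 7), Add(2, -1))) = Mul(-483, Mul(-7, 1)) = Mul(-483, -7) = 3381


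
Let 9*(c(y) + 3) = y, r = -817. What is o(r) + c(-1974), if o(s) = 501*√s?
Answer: -667/3 + 501*I*√817 ≈ -222.33 + 14320.0*I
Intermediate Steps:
c(y) = -3 + y/9
o(r) + c(-1974) = 501*√(-817) + (-3 + (⅑)*(-1974)) = 501*(I*√817) + (-3 - 658/3) = 501*I*√817 - 667/3 = -667/3 + 501*I*√817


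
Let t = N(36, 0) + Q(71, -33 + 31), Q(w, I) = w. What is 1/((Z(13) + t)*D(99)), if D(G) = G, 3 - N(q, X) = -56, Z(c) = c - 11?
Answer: 1/13068 ≈ 7.6523e-5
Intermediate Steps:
Z(c) = -11 + c
N(q, X) = 59 (N(q, X) = 3 - 1*(-56) = 3 + 56 = 59)
t = 130 (t = 59 + 71 = 130)
1/((Z(13) + t)*D(99)) = 1/(((-11 + 13) + 130)*99) = (1/99)/(2 + 130) = (1/99)/132 = (1/132)*(1/99) = 1/13068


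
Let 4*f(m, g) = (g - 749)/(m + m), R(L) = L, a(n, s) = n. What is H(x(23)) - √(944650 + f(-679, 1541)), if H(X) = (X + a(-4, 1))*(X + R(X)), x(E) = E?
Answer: 874 - √435522313429/679 ≈ -97.931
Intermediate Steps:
f(m, g) = (-749 + g)/(8*m) (f(m, g) = ((g - 749)/(m + m))/4 = ((-749 + g)/((2*m)))/4 = ((-749 + g)*(1/(2*m)))/4 = ((-749 + g)/(2*m))/4 = (-749 + g)/(8*m))
H(X) = 2*X*(-4 + X) (H(X) = (X - 4)*(X + X) = (-4 + X)*(2*X) = 2*X*(-4 + X))
H(x(23)) - √(944650 + f(-679, 1541)) = 2*23*(-4 + 23) - √(944650 + (⅛)*(-749 + 1541)/(-679)) = 2*23*19 - √(944650 + (⅛)*(-1/679)*792) = 874 - √(944650 - 99/679) = 874 - √(641417251/679) = 874 - √435522313429/679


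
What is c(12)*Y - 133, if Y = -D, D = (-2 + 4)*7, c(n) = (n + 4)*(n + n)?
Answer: -5509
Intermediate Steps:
c(n) = 2*n*(4 + n) (c(n) = (4 + n)*(2*n) = 2*n*(4 + n))
D = 14 (D = 2*7 = 14)
Y = -14 (Y = -1*14 = -14)
c(12)*Y - 133 = (2*12*(4 + 12))*(-14) - 133 = (2*12*16)*(-14) - 133 = 384*(-14) - 133 = -5376 - 133 = -5509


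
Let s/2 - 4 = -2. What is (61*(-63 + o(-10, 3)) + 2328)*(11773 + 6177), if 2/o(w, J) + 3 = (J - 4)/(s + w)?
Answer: -475441650/17 ≈ -2.7967e+7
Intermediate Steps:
s = 4 (s = 8 + 2*(-2) = 8 - 4 = 4)
o(w, J) = 2/(-3 + (-4 + J)/(4 + w)) (o(w, J) = 2/(-3 + (J - 4)/(4 + w)) = 2/(-3 + (-4 + J)/(4 + w)))
(61*(-63 + o(-10, 3)) + 2328)*(11773 + 6177) = (61*(-63 + 2*(-4 - 1*(-10))/(16 - 1*3 + 3*(-10))) + 2328)*(11773 + 6177) = (61*(-63 + 2*(-4 + 10)/(16 - 3 - 30)) + 2328)*17950 = (61*(-63 + 2*6/(-17)) + 2328)*17950 = (61*(-63 + 2*(-1/17)*6) + 2328)*17950 = (61*(-63 - 12/17) + 2328)*17950 = (61*(-1083/17) + 2328)*17950 = (-66063/17 + 2328)*17950 = -26487/17*17950 = -475441650/17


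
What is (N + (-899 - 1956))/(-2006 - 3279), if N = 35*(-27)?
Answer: 760/1057 ≈ 0.71902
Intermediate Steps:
N = -945
(N + (-899 - 1956))/(-2006 - 3279) = (-945 + (-899 - 1956))/(-2006 - 3279) = (-945 - 2855)/(-5285) = -3800*(-1/5285) = 760/1057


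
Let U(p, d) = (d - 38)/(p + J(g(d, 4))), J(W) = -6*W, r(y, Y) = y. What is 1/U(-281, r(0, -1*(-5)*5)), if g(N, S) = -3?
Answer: 263/38 ≈ 6.9211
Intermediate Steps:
U(p, d) = (-38 + d)/(18 + p) (U(p, d) = (d - 38)/(p - 6*(-3)) = (-38 + d)/(p + 18) = (-38 + d)/(18 + p))
1/U(-281, r(0, -1*(-5)*5)) = 1/((-38 + 0)/(18 - 281)) = 1/(-38/(-263)) = 1/(-1/263*(-38)) = 1/(38/263) = 263/38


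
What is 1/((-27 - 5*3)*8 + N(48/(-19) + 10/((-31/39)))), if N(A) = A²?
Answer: -346921/37391052 ≈ -0.0092782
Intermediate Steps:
1/((-27 - 5*3)*8 + N(48/(-19) + 10/((-31/39)))) = 1/((-27 - 5*3)*8 + (48/(-19) + 10/((-31/39)))²) = 1/((-27 - 15)*8 + (48*(-1/19) + 10/((-31*1/39)))²) = 1/(-42*8 + (-48/19 + 10/(-31/39))²) = 1/(-336 + (-48/19 + 10*(-39/31))²) = 1/(-336 + (-48/19 - 390/31)²) = 1/(-336 + (-8898/589)²) = 1/(-336 + 79174404/346921) = 1/(-37391052/346921) = -346921/37391052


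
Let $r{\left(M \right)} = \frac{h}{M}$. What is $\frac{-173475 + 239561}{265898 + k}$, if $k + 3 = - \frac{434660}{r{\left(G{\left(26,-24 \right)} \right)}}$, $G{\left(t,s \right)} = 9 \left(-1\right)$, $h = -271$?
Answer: $\frac{17909306}{68145605} \approx 0.26281$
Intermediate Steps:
$G{\left(t,s \right)} = -9$
$r{\left(M \right)} = - \frac{271}{M}$
$k = - \frac{3912753}{271}$ ($k = -3 - \frac{434660}{\left(-271\right) \frac{1}{-9}} = -3 - \frac{434660}{\left(-271\right) \left(- \frac{1}{9}\right)} = -3 - \frac{434660}{\frac{271}{9}} = -3 - \frac{3911940}{271} = - \frac{3912753}{271} \approx -14438.0$)
$\frac{-173475 + 239561}{265898 + k} = \frac{-173475 + 239561}{265898 - \frac{3912753}{271}} = \frac{66086}{\frac{68145605}{271}} = 66086 \cdot \frac{271}{68145605} = \frac{17909306}{68145605}$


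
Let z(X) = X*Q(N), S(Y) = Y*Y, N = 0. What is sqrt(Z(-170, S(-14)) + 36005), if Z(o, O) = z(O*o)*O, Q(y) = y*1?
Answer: sqrt(36005) ≈ 189.75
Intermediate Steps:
Q(y) = y
S(Y) = Y**2
z(X) = 0 (z(X) = X*0 = 0)
Z(o, O) = 0 (Z(o, O) = 0*O = 0)
sqrt(Z(-170, S(-14)) + 36005) = sqrt(0 + 36005) = sqrt(36005)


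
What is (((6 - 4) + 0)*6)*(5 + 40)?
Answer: 540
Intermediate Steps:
(((6 - 4) + 0)*6)*(5 + 40) = ((2 + 0)*6)*45 = (2*6)*45 = 12*45 = 540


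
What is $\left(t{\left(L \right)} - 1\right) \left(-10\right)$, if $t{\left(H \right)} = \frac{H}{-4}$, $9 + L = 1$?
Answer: $-10$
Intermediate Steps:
$L = -8$ ($L = -9 + 1 = -8$)
$t{\left(H \right)} = - \frac{H}{4}$ ($t{\left(H \right)} = H \left(- \frac{1}{4}\right) = - \frac{H}{4}$)
$\left(t{\left(L \right)} - 1\right) \left(-10\right) = \left(\left(- \frac{1}{4}\right) \left(-8\right) - 1\right) \left(-10\right) = \left(2 - 1\right) \left(-10\right) = 1 \left(-10\right) = -10$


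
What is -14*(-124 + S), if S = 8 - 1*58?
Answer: 2436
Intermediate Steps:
S = -50 (S = 8 - 58 = -50)
-14*(-124 + S) = -14*(-124 - 50) = -14*(-174) = 2436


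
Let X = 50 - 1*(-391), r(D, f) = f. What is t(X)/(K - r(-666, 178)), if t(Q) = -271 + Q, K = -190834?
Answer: -5/5618 ≈ -0.00089000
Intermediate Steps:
X = 441 (X = 50 + 391 = 441)
t(X)/(K - r(-666, 178)) = (-271 + 441)/(-190834 - 1*178) = 170/(-190834 - 178) = 170/(-191012) = 170*(-1/191012) = -5/5618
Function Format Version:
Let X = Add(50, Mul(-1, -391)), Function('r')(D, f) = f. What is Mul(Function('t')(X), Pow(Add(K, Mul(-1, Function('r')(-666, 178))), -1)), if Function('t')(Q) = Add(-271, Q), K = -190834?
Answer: Rational(-5, 5618) ≈ -0.00089000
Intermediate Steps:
X = 441 (X = Add(50, 391) = 441)
Mul(Function('t')(X), Pow(Add(K, Mul(-1, Function('r')(-666, 178))), -1)) = Mul(Add(-271, 441), Pow(Add(-190834, Mul(-1, 178)), -1)) = Mul(170, Pow(Add(-190834, -178), -1)) = Mul(170, Pow(-191012, -1)) = Mul(170, Rational(-1, 191012)) = Rational(-5, 5618)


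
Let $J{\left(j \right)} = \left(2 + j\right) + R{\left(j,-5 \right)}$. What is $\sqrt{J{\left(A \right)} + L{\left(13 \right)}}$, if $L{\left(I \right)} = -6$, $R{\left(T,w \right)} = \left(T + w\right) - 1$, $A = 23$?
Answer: $6$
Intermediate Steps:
$R{\left(T,w \right)} = -1 + T + w$
$J{\left(j \right)} = -4 + 2 j$ ($J{\left(j \right)} = \left(2 + j\right) - \left(6 - j\right) = \left(2 + j\right) + \left(-6 + j\right) = -4 + 2 j$)
$\sqrt{J{\left(A \right)} + L{\left(13 \right)}} = \sqrt{\left(-4 + 2 \cdot 23\right) - 6} = \sqrt{\left(-4 + 46\right) - 6} = \sqrt{42 - 6} = \sqrt{36} = 6$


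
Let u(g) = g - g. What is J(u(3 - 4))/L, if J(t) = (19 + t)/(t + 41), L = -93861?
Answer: -19/3848301 ≈ -4.9372e-6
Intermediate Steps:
u(g) = 0
J(t) = (19 + t)/(41 + t)
J(u(3 - 4))/L = ((19 + 0)/(41 + 0))/(-93861) = (19/41)*(-1/93861) = -19/3848301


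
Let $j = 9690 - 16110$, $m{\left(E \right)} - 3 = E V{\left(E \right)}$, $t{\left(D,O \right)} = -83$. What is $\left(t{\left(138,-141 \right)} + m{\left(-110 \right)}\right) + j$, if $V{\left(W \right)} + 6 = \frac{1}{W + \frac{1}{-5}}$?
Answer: $- \frac{3217290}{551} \approx -5839.0$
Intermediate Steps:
$V{\left(W \right)} = -6 + \frac{1}{- \frac{1}{5} + W}$ ($V{\left(W \right)} = -6 + \frac{1}{W + \frac{1}{-5}} = -6 + \frac{1}{W - \frac{1}{5}} = -6 + \frac{1}{- \frac{1}{5} + W}$)
$m{\left(E \right)} = 3 + \frac{E \left(11 - 30 E\right)}{-1 + 5 E}$ ($m{\left(E \right)} = 3 + E \frac{11 - 30 E}{-1 + 5 E} = 3 + \frac{E \left(11 - 30 E\right)}{-1 + 5 E}$)
$j = -6420$
$\left(t{\left(138,-141 \right)} + m{\left(-110 \right)}\right) + j = \left(-83 + \frac{-3 - 30 \left(-110\right)^{2} + 26 \left(-110\right)}{-1 + 5 \left(-110\right)}\right) - 6420 = \left(-83 + \frac{-3 - 363000 - 2860}{-1 - 550}\right) - 6420 = \left(-83 + \frac{-3 - 363000 - 2860}{-551}\right) - 6420 = \left(-83 - - \frac{365863}{551}\right) - 6420 = \left(-83 + \frac{365863}{551}\right) - 6420 = \frac{320130}{551} - 6420 = - \frac{3217290}{551}$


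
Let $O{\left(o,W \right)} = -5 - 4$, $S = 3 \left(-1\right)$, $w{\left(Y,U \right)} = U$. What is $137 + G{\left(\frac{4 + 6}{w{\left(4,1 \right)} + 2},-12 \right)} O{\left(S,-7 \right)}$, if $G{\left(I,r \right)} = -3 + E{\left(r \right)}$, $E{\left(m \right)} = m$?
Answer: $272$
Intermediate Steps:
$S = -3$
$O{\left(o,W \right)} = -9$ ($O{\left(o,W \right)} = -5 - 4 = -9$)
$G{\left(I,r \right)} = -3 + r$
$137 + G{\left(\frac{4 + 6}{w{\left(4,1 \right)} + 2},-12 \right)} O{\left(S,-7 \right)} = 137 + \left(-3 - 12\right) \left(-9\right) = 137 - -135 = 137 + 135 = 272$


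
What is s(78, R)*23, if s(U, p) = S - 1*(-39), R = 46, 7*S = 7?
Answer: 920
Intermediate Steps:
S = 1 (S = (1/7)*7 = 1)
s(U, p) = 40 (s(U, p) = 1 - 1*(-39) = 1 + 39 = 40)
s(78, R)*23 = 40*23 = 920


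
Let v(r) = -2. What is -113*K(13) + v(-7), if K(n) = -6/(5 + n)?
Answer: 107/3 ≈ 35.667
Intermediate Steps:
-113*K(13) + v(-7) = -(-678)/(5 + 13) - 2 = -(-678)/18 - 2 = -113*(-1/3) - 2 = 113/3 - 2 = 107/3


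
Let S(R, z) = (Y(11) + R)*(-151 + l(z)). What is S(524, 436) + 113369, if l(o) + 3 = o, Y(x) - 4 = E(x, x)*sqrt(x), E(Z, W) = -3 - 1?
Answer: 262265 - 1128*sqrt(11) ≈ 2.5852e+5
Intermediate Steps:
E(Z, W) = -4
Y(x) = 4 - 4*sqrt(x)
l(o) = -3 + o
S(R, z) = (-154 + z)*(4 + R - 4*sqrt(11)) (S(R, z) = ((4 - 4*sqrt(11)) + R)*(-151 + (-3 + z)) = (4 + R - 4*sqrt(11))*(-154 + z) = (-154 + z)*(4 + R - 4*sqrt(11)))
S(524, 436) + 113369 = (-616 - 154*524 + 4*436 + 616*sqrt(11) + 524*436 - 4*436*sqrt(11)) + 113369 = (-616 - 80696 + 1744 + 616*sqrt(11) + 228464 - 1744*sqrt(11)) + 113369 = (148896 - 1128*sqrt(11)) + 113369 = 262265 - 1128*sqrt(11)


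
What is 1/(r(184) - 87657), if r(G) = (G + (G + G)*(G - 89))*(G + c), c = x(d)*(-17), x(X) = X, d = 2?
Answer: 1/5183943 ≈ 1.9290e-7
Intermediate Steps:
c = -34 (c = 2*(-17) = -34)
r(G) = (-34 + G)*(G + 2*G*(-89 + G)) (r(G) = (G + (G + G)*(G - 89))*(G - 34) = (G + (2*G)*(-89 + G))*(-34 + G) = (G + 2*G*(-89 + G))*(-34 + G) = (-34 + G)*(G + 2*G*(-89 + G)))
1/(r(184) - 87657) = 1/(184*(6018 - 245*184 + 2*184²) - 87657) = 1/(184*(6018 - 45080 + 2*33856) - 87657) = 1/(184*(6018 - 45080 + 67712) - 87657) = 1/(184*28650 - 87657) = 1/(5271600 - 87657) = 1/5183943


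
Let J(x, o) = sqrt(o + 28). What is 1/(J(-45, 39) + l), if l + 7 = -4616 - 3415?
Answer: -8038/64609377 - sqrt(67)/64609377 ≈ -0.00012454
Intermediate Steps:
J(x, o) = sqrt(28 + o)
l = -8038 (l = -7 + (-4616 - 3415) = -7 - 8031 = -8038)
1/(J(-45, 39) + l) = 1/(sqrt(28 + 39) - 8038) = 1/(sqrt(67) - 8038) = 1/(-8038 + sqrt(67))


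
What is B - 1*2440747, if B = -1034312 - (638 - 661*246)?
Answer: -3313091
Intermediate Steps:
B = -872344 (B = -1034312 - (638 - 162606) = -1034312 - 1*(-161968) = -1034312 + 161968 = -872344)
B - 1*2440747 = -872344 - 1*2440747 = -872344 - 2440747 = -3313091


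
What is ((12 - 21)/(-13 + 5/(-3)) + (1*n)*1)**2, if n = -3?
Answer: 11025/1936 ≈ 5.6947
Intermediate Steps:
((12 - 21)/(-13 + 5/(-3)) + (1*n)*1)**2 = ((12 - 21)/(-13 + 5/(-3)) + (1*(-3))*1)**2 = (-9/(-13 + 5*(-1/3)) - 3*1)**2 = (-9/(-13 - 5/3) - 3)**2 = (-9/(-44/3) - 3)**2 = (-9*(-3/44) - 3)**2 = (27/44 - 3)**2 = (-105/44)**2 = 11025/1936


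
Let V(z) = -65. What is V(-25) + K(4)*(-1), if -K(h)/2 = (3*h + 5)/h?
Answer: -113/2 ≈ -56.500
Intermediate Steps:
K(h) = -2*(5 + 3*h)/h (K(h) = -2*(3*h + 5)/h = -2*(5 + 3*h)/h)
V(-25) + K(4)*(-1) = -65 + (-6 - 10/4)*(-1) = -65 + (-6 - 10*¼)*(-1) = -65 + (-6 - 5/2)*(-1) = -65 - 17/2*(-1) = -65 + 17/2 = -113/2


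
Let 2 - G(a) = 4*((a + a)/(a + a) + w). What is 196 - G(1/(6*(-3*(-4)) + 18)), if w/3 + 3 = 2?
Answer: 186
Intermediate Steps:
w = -3 (w = -9 + 3*2 = -9 + 6 = -3)
G(a) = 10 (G(a) = 2 - 4*((a + a)/(a + a) - 3) = 2 - 4*((2*a)/((2*a)) - 3) = 2 - 4*((2*a)*(1/(2*a)) - 3) = 2 - 4*(1 - 3) = 2 - 4*(-2) = 2 - 1*(-8) = 2 + 8 = 10)
196 - G(1/(6*(-3*(-4)) + 18)) = 196 - 1*10 = 196 - 10 = 186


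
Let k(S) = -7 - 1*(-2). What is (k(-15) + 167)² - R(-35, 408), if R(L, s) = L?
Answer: 26279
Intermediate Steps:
k(S) = -5 (k(S) = -7 + 2 = -5)
(k(-15) + 167)² - R(-35, 408) = (-5 + 167)² - 1*(-35) = 162² + 35 = 26244 + 35 = 26279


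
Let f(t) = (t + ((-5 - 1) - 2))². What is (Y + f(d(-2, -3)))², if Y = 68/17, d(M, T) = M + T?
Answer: 29929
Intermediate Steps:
f(t) = (-8 + t)² (f(t) = (t + (-6 - 2))² = (t - 8)² = (-8 + t)²)
Y = 4 (Y = 68*(1/17) = 4)
(Y + f(d(-2, -3)))² = (4 + (-8 + (-2 - 3))²)² = (4 + (-8 - 5)²)² = (4 + (-13)²)² = (4 + 169)² = 173² = 29929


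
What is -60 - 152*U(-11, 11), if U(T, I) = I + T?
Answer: -60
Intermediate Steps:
-60 - 152*U(-11, 11) = -60 - 152*(11 - 11) = -60 - 152*0 = -60 + 0 = -60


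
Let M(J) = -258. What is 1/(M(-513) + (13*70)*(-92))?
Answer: -1/83978 ≈ -1.1908e-5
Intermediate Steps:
1/(M(-513) + (13*70)*(-92)) = 1/(-258 + (13*70)*(-92)) = 1/(-258 + 910*(-92)) = 1/(-258 - 83720) = 1/(-83978) = -1/83978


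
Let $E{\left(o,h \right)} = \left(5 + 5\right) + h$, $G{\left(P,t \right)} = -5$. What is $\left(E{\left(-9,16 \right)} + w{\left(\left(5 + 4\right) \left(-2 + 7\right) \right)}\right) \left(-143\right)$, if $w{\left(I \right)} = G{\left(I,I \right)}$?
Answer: $-3003$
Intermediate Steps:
$E{\left(o,h \right)} = 10 + h$
$w{\left(I \right)} = -5$
$\left(E{\left(-9,16 \right)} + w{\left(\left(5 + 4\right) \left(-2 + 7\right) \right)}\right) \left(-143\right) = \left(\left(10 + 16\right) - 5\right) \left(-143\right) = \left(26 - 5\right) \left(-143\right) = 21 \left(-143\right) = -3003$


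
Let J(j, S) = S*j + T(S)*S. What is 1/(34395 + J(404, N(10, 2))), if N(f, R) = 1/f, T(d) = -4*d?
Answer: 25/860884 ≈ 2.9040e-5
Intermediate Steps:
J(j, S) = -4*S² + S*j (J(j, S) = S*j + (-4*S)*S = S*j - 4*S² = -4*S² + S*j)
1/(34395 + J(404, N(10, 2))) = 1/(34395 + (404 - 4/10)/10) = 1/(34395 + (404 - 4*⅒)/10) = 1/(34395 + (404 - ⅖)/10) = 1/(34395 + (⅒)*(2018/5)) = 1/(34395 + 1009/25) = 1/(860884/25) = 25/860884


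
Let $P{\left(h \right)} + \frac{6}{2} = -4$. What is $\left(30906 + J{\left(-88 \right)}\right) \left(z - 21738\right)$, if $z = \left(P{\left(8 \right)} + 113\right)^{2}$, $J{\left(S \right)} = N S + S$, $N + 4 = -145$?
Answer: $-461352860$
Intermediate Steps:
$N = -149$ ($N = -4 - 145 = -149$)
$P{\left(h \right)} = -7$ ($P{\left(h \right)} = -3 - 4 = -7$)
$J{\left(S \right)} = - 148 S$ ($J{\left(S \right)} = - 149 S + S = - 148 S$)
$z = 11236$ ($z = \left(-7 + 113\right)^{2} = 106^{2} = 11236$)
$\left(30906 + J{\left(-88 \right)}\right) \left(z - 21738\right) = \left(30906 - -13024\right) \left(11236 - 21738\right) = \left(30906 + 13024\right) \left(-10502\right) = 43930 \left(-10502\right) = -461352860$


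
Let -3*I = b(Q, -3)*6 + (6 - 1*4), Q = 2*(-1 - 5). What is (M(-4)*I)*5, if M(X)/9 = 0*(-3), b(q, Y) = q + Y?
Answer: 0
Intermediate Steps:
Q = -12 (Q = 2*(-6) = -12)
b(q, Y) = Y + q
M(X) = 0 (M(X) = 9*(0*(-3)) = 9*0 = 0)
I = 88/3 (I = -((-3 - 12)*6 + (6 - 1*4))/3 = -(-15*6 + (6 - 4))/3 = -(-90 + 2)/3 = -1/3*(-88) = 88/3 ≈ 29.333)
(M(-4)*I)*5 = (0*(88/3))*5 = 0*5 = 0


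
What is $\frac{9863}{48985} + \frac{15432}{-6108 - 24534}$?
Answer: $- \frac{75619079}{250166395} \approx -0.30228$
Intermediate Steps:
$\frac{9863}{48985} + \frac{15432}{-6108 - 24534} = 9863 \cdot \frac{1}{48985} + \frac{15432}{-30642} = \frac{9863}{48985} + 15432 \left(- \frac{1}{30642}\right) = \frac{9863}{48985} - \frac{2572}{5107} = - \frac{75619079}{250166395}$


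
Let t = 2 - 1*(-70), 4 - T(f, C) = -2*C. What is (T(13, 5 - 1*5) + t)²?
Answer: 5776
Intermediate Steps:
T(f, C) = 4 + 2*C (T(f, C) = 4 - (-2)*C = 4 + 2*C)
t = 72 (t = 2 + 70 = 72)
(T(13, 5 - 1*5) + t)² = ((4 + 2*(5 - 1*5)) + 72)² = ((4 + 2*(5 - 5)) + 72)² = ((4 + 2*0) + 72)² = ((4 + 0) + 72)² = (4 + 72)² = 76² = 5776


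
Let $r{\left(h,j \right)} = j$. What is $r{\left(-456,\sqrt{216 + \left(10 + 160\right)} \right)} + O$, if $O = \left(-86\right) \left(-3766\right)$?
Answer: $323876 + \sqrt{386} \approx 3.239 \cdot 10^{5}$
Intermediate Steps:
$O = 323876$
$r{\left(-456,\sqrt{216 + \left(10 + 160\right)} \right)} + O = \sqrt{216 + \left(10 + 160\right)} + 323876 = \sqrt{216 + 170} + 323876 = \sqrt{386} + 323876 = 323876 + \sqrt{386}$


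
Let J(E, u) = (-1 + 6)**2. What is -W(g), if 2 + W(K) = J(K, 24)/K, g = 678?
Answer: 1331/678 ≈ 1.9631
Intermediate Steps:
J(E, u) = 25 (J(E, u) = 5**2 = 25)
W(K) = -2 + 25/K
-W(g) = -(-2 + 25/678) = -1*(-1331/678) = 1331/678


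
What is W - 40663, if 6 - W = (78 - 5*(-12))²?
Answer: -59701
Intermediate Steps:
W = -19038 (W = 6 - (78 - 5*(-12))² = 6 - (78 + 60)² = 6 - 1*138² = 6 - 1*19044 = 6 - 19044 = -19038)
W - 40663 = -19038 - 40663 = -59701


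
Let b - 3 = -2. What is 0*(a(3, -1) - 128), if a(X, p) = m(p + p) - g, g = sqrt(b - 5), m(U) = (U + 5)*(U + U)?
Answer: 0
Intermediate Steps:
m(U) = 2*U*(5 + U) (m(U) = (5 + U)*(2*U) = 2*U*(5 + U))
b = 1 (b = 3 - 2 = 1)
g = 2*I (g = sqrt(1 - 5) = sqrt(-4) = 2*I ≈ 2.0*I)
a(X, p) = -2*I + 4*p*(5 + 2*p) (a(X, p) = 2*(p + p)*(5 + (p + p)) - 2*I = 2*(2*p)*(5 + 2*p) - 2*I = 4*p*(5 + 2*p) - 2*I = -2*I + 4*p*(5 + 2*p))
0*(a(3, -1) - 128) = 0*((-2*I + 4*(-1)*(5 + 2*(-1))) - 128) = 0*((-2*I + 4*(-1)*(5 - 2)) - 128) = 0*((-2*I + 4*(-1)*3) - 128) = 0*((-2*I - 12) - 128) = 0*((-12 - 2*I) - 128) = 0*(-140 - 2*I) = 0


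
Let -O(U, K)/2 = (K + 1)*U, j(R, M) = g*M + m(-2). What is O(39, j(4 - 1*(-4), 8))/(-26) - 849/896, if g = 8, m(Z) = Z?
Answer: 168495/896 ≈ 188.05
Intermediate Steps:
j(R, M) = -2 + 8*M (j(R, M) = 8*M - 2 = -2 + 8*M)
O(U, K) = -2*U*(1 + K) (O(U, K) = -2*(K + 1)*U = -2*(1 + K)*U = -2*U*(1 + K))
O(39, j(4 - 1*(-4), 8))/(-26) - 849/896 = -2*39*(1 + (-2 + 8*8))/(-26) - 849/896 = -2*39*(1 + (-2 + 64))*(-1/26) - 849*1/896 = -2*39*(1 + 62)*(-1/26) - 849/896 = -2*39*63*(-1/26) - 849/896 = -4914*(-1/26) - 849/896 = 189 - 849/896 = 168495/896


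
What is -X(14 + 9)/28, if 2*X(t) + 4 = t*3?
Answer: -65/56 ≈ -1.1607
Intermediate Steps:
X(t) = -2 + 3*t/2 (X(t) = -2 + (t*3)/2 = -2 + (3*t)/2 = -2 + 3*t/2)
-X(14 + 9)/28 = -(-2 + 3*(14 + 9)/2)/28 = -(-2 + (3/2)*23)*(1/28) = -(-2 + 69/2)*(1/28) = -1*65/2*(1/28) = -65/2*1/28 = -65/56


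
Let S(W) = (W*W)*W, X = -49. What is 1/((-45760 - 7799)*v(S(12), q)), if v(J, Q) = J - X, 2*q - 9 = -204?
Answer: -1/95174343 ≈ -1.0507e-8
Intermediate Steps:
q = -195/2 (q = 9/2 + (½)*(-204) = 9/2 - 102 = -195/2 ≈ -97.500)
S(W) = W³ (S(W) = W²*W = W³)
v(J, Q) = 49 + J (v(J, Q) = J - 1*(-49) = J + 49 = 49 + J)
1/((-45760 - 7799)*v(S(12), q)) = 1/((-45760 - 7799)*(49 + 12³)) = 1/((-53559)*(49 + 1728)) = -1/53559/1777 = -1/53559*1/1777 = -1/95174343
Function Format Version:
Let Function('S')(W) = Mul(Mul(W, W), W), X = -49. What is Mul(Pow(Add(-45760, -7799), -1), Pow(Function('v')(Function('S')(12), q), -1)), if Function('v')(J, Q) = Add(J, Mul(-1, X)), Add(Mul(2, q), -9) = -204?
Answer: Rational(-1, 95174343) ≈ -1.0507e-8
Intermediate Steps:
q = Rational(-195, 2) (q = Add(Rational(9, 2), Mul(Rational(1, 2), -204)) = Add(Rational(9, 2), -102) = Rational(-195, 2) ≈ -97.500)
Function('S')(W) = Pow(W, 3) (Function('S')(W) = Mul(Pow(W, 2), W) = Pow(W, 3))
Function('v')(J, Q) = Add(49, J) (Function('v')(J, Q) = Add(J, Mul(-1, -49)) = Add(J, 49) = Add(49, J))
Mul(Pow(Add(-45760, -7799), -1), Pow(Function('v')(Function('S')(12), q), -1)) = Mul(Pow(Add(-45760, -7799), -1), Pow(Add(49, Pow(12, 3)), -1)) = Mul(Pow(-53559, -1), Pow(Add(49, 1728), -1)) = Mul(Rational(-1, 53559), Pow(1777, -1)) = Mul(Rational(-1, 53559), Rational(1, 1777)) = Rational(-1, 95174343)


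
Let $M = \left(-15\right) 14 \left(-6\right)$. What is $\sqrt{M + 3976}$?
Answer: $2 \sqrt{1309} \approx 72.36$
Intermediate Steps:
$M = 1260$ ($M = \left(-210\right) \left(-6\right) = 1260$)
$\sqrt{M + 3976} = \sqrt{1260 + 3976} = \sqrt{5236} = 2 \sqrt{1309}$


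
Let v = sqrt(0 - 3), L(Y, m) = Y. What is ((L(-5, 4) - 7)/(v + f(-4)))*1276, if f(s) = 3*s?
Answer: 61248/49 + 5104*I*sqrt(3)/49 ≈ 1250.0 + 180.42*I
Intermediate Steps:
v = I*sqrt(3) (v = sqrt(-3) = I*sqrt(3) ≈ 1.732*I)
((L(-5, 4) - 7)/(v + f(-4)))*1276 = ((-5 - 7)/(I*sqrt(3) + 3*(-4)))*1276 = -12/(I*sqrt(3) - 12)*1276 = -12/(-12 + I*sqrt(3))*1276 = -15312/(-12 + I*sqrt(3))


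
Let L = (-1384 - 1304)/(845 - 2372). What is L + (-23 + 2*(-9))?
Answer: -19973/509 ≈ -39.240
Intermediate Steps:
L = 896/509 (L = -2688/(-1527) = -2688*(-1/1527) = 896/509 ≈ 1.7603)
L + (-23 + 2*(-9)) = 896/509 + (-23 + 2*(-9)) = 896/509 + (-23 - 18) = 896/509 - 41 = -19973/509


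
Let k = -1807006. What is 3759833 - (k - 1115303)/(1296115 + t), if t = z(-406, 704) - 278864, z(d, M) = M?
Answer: 3827343723824/1017955 ≈ 3.7598e+6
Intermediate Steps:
t = -278160 (t = 704 - 278864 = -278160)
3759833 - (k - 1115303)/(1296115 + t) = 3759833 - (-1807006 - 1115303)/(1296115 - 278160) = 3759833 - (-2922309)/1017955 = 3759833 - 1*(-2922309/1017955) = 3759833 + 2922309/1017955 = 3827343723824/1017955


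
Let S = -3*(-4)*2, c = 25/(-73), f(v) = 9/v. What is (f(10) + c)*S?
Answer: 4884/365 ≈ 13.381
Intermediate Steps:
c = -25/73 (c = 25*(-1/73) = -25/73 ≈ -0.34247)
S = 24 (S = 12*2 = 24)
(f(10) + c)*S = (9/10 - 25/73)*24 = (407/730)*24 = 4884/365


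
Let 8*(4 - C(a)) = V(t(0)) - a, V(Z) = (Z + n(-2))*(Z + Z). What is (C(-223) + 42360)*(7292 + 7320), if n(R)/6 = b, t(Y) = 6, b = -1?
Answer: 1237230917/2 ≈ 6.1862e+8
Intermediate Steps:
n(R) = -6 (n(R) = 6*(-1) = -6)
V(Z) = 2*Z*(-6 + Z) (V(Z) = (Z - 6)*(Z + Z) = (-6 + Z)*(2*Z) = 2*Z*(-6 + Z))
C(a) = 4 + a/8 (C(a) = 4 - (2*6*(-6 + 6) - a)/8 = 4 - (2*6*0 - a)/8 = 4 - (0 - a)/8 = 4 - (-1)*a/8 = 4 + a/8)
(C(-223) + 42360)*(7292 + 7320) = ((4 + (⅛)*(-223)) + 42360)*(7292 + 7320) = ((4 - 223/8) + 42360)*14612 = (-191/8 + 42360)*14612 = (338689/8)*14612 = 1237230917/2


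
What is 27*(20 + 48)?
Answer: 1836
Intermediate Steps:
27*(20 + 48) = 27*68 = 1836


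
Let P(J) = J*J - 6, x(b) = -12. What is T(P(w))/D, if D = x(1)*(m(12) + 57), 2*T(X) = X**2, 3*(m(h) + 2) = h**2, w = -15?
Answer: -15987/824 ≈ -19.402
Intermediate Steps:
m(h) = -2 + h**2/3
P(J) = -6 + J**2 (P(J) = J**2 - 6 = -6 + J**2)
T(X) = X**2/2
D = -1236 (D = -12*((-2 + (1/3)*12**2) + 57) = -12*((-2 + (1/3)*144) + 57) = -12*((-2 + 48) + 57) = -12*(46 + 57) = -12*103 = -1236)
T(P(w))/D = ((-6 + (-15)**2)**2/2)/(-1236) = ((-6 + 225)**2/2)*(-1/1236) = ((1/2)*219**2)*(-1/1236) = ((1/2)*47961)*(-1/1236) = (47961/2)*(-1/1236) = -15987/824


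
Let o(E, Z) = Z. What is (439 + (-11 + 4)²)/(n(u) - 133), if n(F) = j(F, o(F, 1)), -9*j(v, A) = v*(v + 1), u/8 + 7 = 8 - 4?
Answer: -1464/583 ≈ -2.5112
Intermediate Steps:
u = -24 (u = -56 + 8*(8 - 4) = -56 + 8*4 = -56 + 32 = -24)
j(v, A) = -v*(1 + v)/9 (j(v, A) = -v*(v + 1)/9 = -v*(1 + v)/9)
n(F) = -F*(1 + F)/9
(439 + (-11 + 4)²)/(n(u) - 133) = (439 + (-11 + 4)²)/(-⅑*(-24)*(1 - 24) - 133) = (439 + (-7)²)/(-⅑*(-24)*(-23) - 133) = (439 + 49)/(-184/3 - 133) = 488/(-583/3) = 488*(-3/583) = -1464/583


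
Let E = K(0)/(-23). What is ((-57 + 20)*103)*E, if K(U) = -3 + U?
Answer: -11433/23 ≈ -497.09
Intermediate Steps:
E = 3/23 (E = (-3 + 0)/(-23) = -3*(-1/23) = 3/23 ≈ 0.13043)
((-57 + 20)*103)*E = ((-57 + 20)*103)*(3/23) = -37*103*(3/23) = -3811*3/23 = -11433/23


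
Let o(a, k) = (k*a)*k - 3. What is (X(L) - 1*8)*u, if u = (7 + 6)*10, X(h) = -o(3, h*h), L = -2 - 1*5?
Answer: -937040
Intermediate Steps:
L = -7 (L = -2 - 5 = -7)
o(a, k) = -3 + a*k**2 (o(a, k) = (a*k)*k - 3 = a*k**2 - 3 = -3 + a*k**2)
X(h) = 3 - 3*h**4 (X(h) = -(-3 + 3*(h*h)**2) = -(-3 + 3*(h**2)**2) = -(-3 + 3*h**4) = 3 - 3*h**4)
u = 130 (u = 13*10 = 130)
(X(L) - 1*8)*u = ((3 - 3*(-7)**4) - 1*8)*130 = ((3 - 3*2401) - 8)*130 = ((3 - 7203) - 8)*130 = (-7200 - 8)*130 = -7208*130 = -937040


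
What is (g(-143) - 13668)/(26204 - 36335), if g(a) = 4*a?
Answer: 14240/10131 ≈ 1.4056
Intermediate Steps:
(g(-143) - 13668)/(26204 - 36335) = (4*(-143) - 13668)/(26204 - 36335) = (-572 - 13668)/(-10131) = -14240*(-1/10131) = 14240/10131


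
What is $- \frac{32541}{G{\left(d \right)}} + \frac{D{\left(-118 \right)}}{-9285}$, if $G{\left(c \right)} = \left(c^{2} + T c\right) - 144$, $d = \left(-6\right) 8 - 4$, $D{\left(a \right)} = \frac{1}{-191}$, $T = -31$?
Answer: $- \frac{57709344163}{7398770820} \approx -7.7999$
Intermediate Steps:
$D{\left(a \right)} = - \frac{1}{191}$
$d = -52$ ($d = -48 - 4 = -52$)
$G{\left(c \right)} = -144 + c^{2} - 31 c$ ($G{\left(c \right)} = \left(c^{2} - 31 c\right) - 144 = -144 + c^{2} - 31 c$)
$- \frac{32541}{G{\left(d \right)}} + \frac{D{\left(-118 \right)}}{-9285} = - \frac{32541}{-144 + \left(-52\right)^{2} - -1612} - \frac{1}{191 \left(-9285\right)} = - \frac{32541}{-144 + 2704 + 1612} - - \frac{1}{1773435} = - \frac{32541}{4172} + \frac{1}{1773435} = - \frac{57709344163}{7398770820}$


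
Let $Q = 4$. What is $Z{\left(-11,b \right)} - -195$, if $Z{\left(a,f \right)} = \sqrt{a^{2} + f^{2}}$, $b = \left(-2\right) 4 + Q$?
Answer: $195 + \sqrt{137} \approx 206.7$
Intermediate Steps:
$b = -4$ ($b = \left(-2\right) 4 + 4 = -8 + 4 = -4$)
$Z{\left(-11,b \right)} - -195 = \sqrt{\left(-11\right)^{2} + \left(-4\right)^{2}} - -195 = \sqrt{121 + 16} + 195 = \sqrt{137} + 195 = 195 + \sqrt{137}$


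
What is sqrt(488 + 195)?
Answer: sqrt(683) ≈ 26.134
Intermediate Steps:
sqrt(488 + 195) = sqrt(683)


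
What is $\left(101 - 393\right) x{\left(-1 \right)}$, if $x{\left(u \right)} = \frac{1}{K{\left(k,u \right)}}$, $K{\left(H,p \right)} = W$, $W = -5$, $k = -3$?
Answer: $\frac{292}{5} \approx 58.4$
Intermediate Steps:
$K{\left(H,p \right)} = -5$
$x{\left(u \right)} = - \frac{1}{5}$ ($x{\left(u \right)} = \frac{1}{-5} = - \frac{1}{5}$)
$\left(101 - 393\right) x{\left(-1 \right)} = \left(101 - 393\right) \left(- \frac{1}{5}\right) = \left(-292\right) \left(- \frac{1}{5}\right) = \frac{292}{5}$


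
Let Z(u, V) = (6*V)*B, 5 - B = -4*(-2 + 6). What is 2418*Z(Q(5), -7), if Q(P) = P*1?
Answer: -2132676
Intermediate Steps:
Q(P) = P
B = 21 (B = 5 - (-4)*(-2 + 6) = 5 - (-4)*4 = 5 - 1*(-16) = 5 + 16 = 21)
Z(u, V) = 126*V (Z(u, V) = (6*V)*21 = 126*V)
2418*Z(Q(5), -7) = 2418*(126*(-7)) = 2418*(-882) = -2132676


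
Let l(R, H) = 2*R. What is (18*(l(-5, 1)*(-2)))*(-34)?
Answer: -12240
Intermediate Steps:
(18*(l(-5, 1)*(-2)))*(-34) = (18*((2*(-5))*(-2)))*(-34) = (18*(-10*(-2)))*(-34) = (18*20)*(-34) = 360*(-34) = -12240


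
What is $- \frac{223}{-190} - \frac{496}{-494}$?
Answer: $\frac{5379}{2470} \approx 2.1777$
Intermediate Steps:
$- \frac{223}{-190} - \frac{496}{-494} = \left(-223\right) \left(- \frac{1}{190}\right) - - \frac{248}{247} = \frac{223}{190} + \frac{248}{247} = \frac{5379}{2470}$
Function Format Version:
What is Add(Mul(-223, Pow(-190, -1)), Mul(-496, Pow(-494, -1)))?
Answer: Rational(5379, 2470) ≈ 2.1777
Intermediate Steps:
Add(Mul(-223, Pow(-190, -1)), Mul(-496, Pow(-494, -1))) = Add(Mul(-223, Rational(-1, 190)), Mul(-496, Rational(-1, 494))) = Add(Rational(223, 190), Rational(248, 247)) = Rational(5379, 2470)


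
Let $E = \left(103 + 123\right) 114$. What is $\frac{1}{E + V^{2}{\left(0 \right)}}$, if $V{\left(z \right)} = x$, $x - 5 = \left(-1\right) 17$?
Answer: $\frac{1}{25908} \approx 3.8598 \cdot 10^{-5}$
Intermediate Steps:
$x = -12$ ($x = 5 - 17 = -12$)
$V{\left(z \right)} = -12$
$E = 25764$ ($E = 226 \cdot 114 = 25764$)
$\frac{1}{E + V^{2}{\left(0 \right)}} = \frac{1}{25764 + \left(-12\right)^{2}} = \frac{1}{25764 + 144} = \frac{1}{25908}$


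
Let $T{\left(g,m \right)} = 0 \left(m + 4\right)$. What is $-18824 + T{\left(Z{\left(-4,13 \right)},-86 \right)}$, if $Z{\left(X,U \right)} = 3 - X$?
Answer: $-18824$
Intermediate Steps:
$T{\left(g,m \right)} = 0$ ($T{\left(g,m \right)} = 0 \left(4 + m\right) = 0$)
$-18824 + T{\left(Z{\left(-4,13 \right)},-86 \right)} = -18824 + 0 = -18824$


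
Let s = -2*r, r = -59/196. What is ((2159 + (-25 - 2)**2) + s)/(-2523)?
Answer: -94361/82418 ≈ -1.1449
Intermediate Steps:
r = -59/196 (r = -59*1/196 = -59/196 ≈ -0.30102)
s = 59/98 (s = -2*(-59/196) = 59/98 ≈ 0.60204)
((2159 + (-25 - 2)**2) + s)/(-2523) = ((2159 + (-25 - 2)**2) + 59/98)/(-2523) = ((2159 + (-27)**2) + 59/98)*(-1/2523) = ((2159 + 729) + 59/98)*(-1/2523) = (2888 + 59/98)*(-1/2523) = (283083/98)*(-1/2523) = -94361/82418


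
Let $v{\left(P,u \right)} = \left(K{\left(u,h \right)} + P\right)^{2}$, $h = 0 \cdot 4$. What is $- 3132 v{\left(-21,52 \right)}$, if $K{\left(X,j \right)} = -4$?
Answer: $-1957500$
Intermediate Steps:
$h = 0$
$v{\left(P,u \right)} = \left(-4 + P\right)^{2}$
$- 3132 v{\left(-21,52 \right)} = - 3132 \left(-4 - 21\right)^{2} = - 3132 \left(-25\right)^{2} = \left(-3132\right) 625 = -1957500$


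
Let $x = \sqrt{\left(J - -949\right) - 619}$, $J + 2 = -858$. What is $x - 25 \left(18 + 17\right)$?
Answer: $-875 + i \sqrt{530} \approx -875.0 + 23.022 i$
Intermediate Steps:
$J = -860$ ($J = -2 - 858 = -860$)
$x = i \sqrt{530}$ ($x = \sqrt{\left(-860 - -949\right) - 619} = \sqrt{\left(-860 + 949\right) - 619} = \sqrt{89 - 619} = \sqrt{-530} = i \sqrt{530} \approx 23.022 i$)
$x - 25 \left(18 + 17\right) = i \sqrt{530} - 25 \left(18 + 17\right) = i \sqrt{530} - 875 = -875 + i \sqrt{530}$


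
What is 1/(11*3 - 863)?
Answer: -1/830 ≈ -0.0012048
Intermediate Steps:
1/(11*3 - 863) = 1/(33 - 863) = 1/(-830) = -1/830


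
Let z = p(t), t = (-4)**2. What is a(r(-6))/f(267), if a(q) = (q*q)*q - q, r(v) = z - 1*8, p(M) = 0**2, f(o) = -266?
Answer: 36/19 ≈ 1.8947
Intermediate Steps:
t = 16
p(M) = 0
z = 0
r(v) = -8 (r(v) = 0 - 1*8 = 0 - 8 = -8)
a(q) = q**3 - q (a(q) = q**2*q - q = q**3 - q)
a(r(-6))/f(267) = ((-8)**3 - 1*(-8))/(-266) = (-512 + 8)*(-1/266) = -504*(-1/266) = 36/19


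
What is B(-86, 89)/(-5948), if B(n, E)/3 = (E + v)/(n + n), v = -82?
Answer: 21/1023056 ≈ 2.0527e-5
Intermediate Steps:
B(n, E) = 3*(-82 + E)/(2*n) (B(n, E) = 3*((E - 82)/(n + n)) = 3*((-82 + E)/((2*n))) = 3*((-82 + E)*(1/(2*n))) = 3*((-82 + E)/(2*n)) = 3*(-82 + E)/(2*n))
B(-86, 89)/(-5948) = ((3/2)*(-82 + 89)/(-86))/(-5948) = ((3/2)*(-1/86)*7)*(-1/5948) = -21/172*(-1/5948) = 21/1023056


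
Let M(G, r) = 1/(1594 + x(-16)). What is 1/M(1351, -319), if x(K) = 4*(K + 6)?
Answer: 1554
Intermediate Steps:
x(K) = 24 + 4*K (x(K) = 4*(6 + K) = 24 + 4*K)
M(G, r) = 1/1554 (M(G, r) = 1/(1594 + (24 + 4*(-16))) = 1/(1594 + (24 - 64)) = 1/(1594 - 40) = 1/1554)
1/M(1351, -319) = 1/(1/1554) = 1554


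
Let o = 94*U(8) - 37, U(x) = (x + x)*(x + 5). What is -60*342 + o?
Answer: -1005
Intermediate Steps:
U(x) = 2*x*(5 + x) (U(x) = (2*x)*(5 + x) = 2*x*(5 + x))
o = 19515 (o = 94*(2*8*(5 + 8)) - 37 = 94*(2*8*13) - 37 = 94*208 - 37 = 19552 - 37 = 19515)
-60*342 + o = -60*342 + 19515 = -20520 + 19515 = -1005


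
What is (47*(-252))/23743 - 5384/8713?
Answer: -231029084/206872759 ≈ -1.1168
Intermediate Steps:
(47*(-252))/23743 - 5384/8713 = -11844*1/23743 - 5384*1/8713 = -11844/23743 - 5384/8713 = -231029084/206872759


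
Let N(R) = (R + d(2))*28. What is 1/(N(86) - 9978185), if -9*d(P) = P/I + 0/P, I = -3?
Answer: -27/269345923 ≈ -1.0024e-7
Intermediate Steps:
d(P) = P/27 (d(P) = -(P/(-3) + 0/P)/9 = -(P*(-⅓) + 0)/9 = -(-P/3 + 0)/9 = -(-1)*P/27 = P/27)
N(R) = 56/27 + 28*R (N(R) = (R + (1/27)*2)*28 = (R + 2/27)*28 = (2/27 + R)*28 = 56/27 + 28*R)
1/(N(86) - 9978185) = 1/((56/27 + 28*86) - 9978185) = 1/((56/27 + 2408) - 9978185) = 1/(65072/27 - 9978185) = 1/(-269345923/27) = -27/269345923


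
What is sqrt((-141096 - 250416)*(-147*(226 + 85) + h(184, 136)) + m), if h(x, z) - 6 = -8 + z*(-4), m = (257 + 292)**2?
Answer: 3*sqrt(2012535673) ≈ 1.3458e+5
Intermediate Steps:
m = 301401 (m = 549**2 = 301401)
h(x, z) = -2 - 4*z (h(x, z) = 6 + (-8 + z*(-4)) = 6 + (-8 - 4*z) = -2 - 4*z)
sqrt((-141096 - 250416)*(-147*(226 + 85) + h(184, 136)) + m) = sqrt((-141096 - 250416)*(-147*(226 + 85) + (-2 - 4*136)) + 301401) = sqrt(-391512*(-147*311 + (-2 - 544)) + 301401) = sqrt(-391512*(-45717 - 546) + 301401) = sqrt(-391512*(-46263) + 301401) = sqrt(18112519656 + 301401) = sqrt(18112821057) = 3*sqrt(2012535673)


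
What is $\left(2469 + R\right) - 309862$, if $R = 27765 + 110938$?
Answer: $-168690$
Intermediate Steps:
$R = 138703$
$\left(2469 + R\right) - 309862 = \left(2469 + 138703\right) - 309862 = 141172 - 309862 = -168690$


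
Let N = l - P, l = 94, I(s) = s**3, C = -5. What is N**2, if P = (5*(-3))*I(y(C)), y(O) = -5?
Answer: 3171961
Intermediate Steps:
P = 1875 (P = (5*(-3))*(-5)**3 = -15*(-125) = 1875)
N = -1781 (N = 94 - 1*1875 = 94 - 1875 = -1781)
N**2 = (-1781)**2 = 3171961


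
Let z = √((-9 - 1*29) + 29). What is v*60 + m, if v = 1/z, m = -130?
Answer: -130 - 20*I ≈ -130.0 - 20.0*I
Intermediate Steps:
z = 3*I (z = √((-9 - 29) + 29) = √(-38 + 29) = √(-9) = 3*I ≈ 3.0*I)
v = -I/3 (v = 1/(3*I) = -I/3 ≈ -0.33333*I)
v*60 + m = -I/3*60 - 130 = -20*I - 130 = -130 - 20*I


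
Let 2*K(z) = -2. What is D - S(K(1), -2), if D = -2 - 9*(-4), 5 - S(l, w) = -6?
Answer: 23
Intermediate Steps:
K(z) = -1 (K(z) = (½)*(-2) = -1)
S(l, w) = 11 (S(l, w) = 5 - 1*(-6) = 5 + 6 = 11)
D = 34 (D = -2 + 36 = 34)
D - S(K(1), -2) = 34 - 1*11 = 34 - 11 = 23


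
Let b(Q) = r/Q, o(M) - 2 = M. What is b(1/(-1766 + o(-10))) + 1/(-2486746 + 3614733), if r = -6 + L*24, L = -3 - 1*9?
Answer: 588308387773/1127987 ≈ 5.2156e+5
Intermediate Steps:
o(M) = 2 + M
L = -12 (L = -3 - 9 = -12)
r = -294 (r = -6 - 12*24 = -6 - 288 = -294)
b(Q) = -294/Q
b(1/(-1766 + o(-10))) + 1/(-2486746 + 3614733) = -294/(1/(-1766 + (2 - 10))) + 1/(-2486746 + 3614733) = -294/(1/(-1766 - 8)) + 1/1127987 = -294/(1/(-1774)) + 1/1127987 = -294/(-1/1774) + 1/1127987 = -294*(-1774) + 1/1127987 = 521556 + 1/1127987 = 588308387773/1127987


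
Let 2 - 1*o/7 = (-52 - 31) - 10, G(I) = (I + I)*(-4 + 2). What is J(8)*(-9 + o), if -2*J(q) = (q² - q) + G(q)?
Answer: -7872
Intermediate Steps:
G(I) = -4*I (G(I) = (2*I)*(-2) = -4*I)
J(q) = -q²/2 + 5*q/2 (J(q) = -((q² - q) - 4*q)/2 = -(q² - 5*q)/2 = -q²/2 + 5*q/2)
o = 665 (o = 14 - 7*((-52 - 31) - 10) = 14 - 7*(-83 - 10) = 14 - 7*(-93) = 14 + 651 = 665)
J(8)*(-9 + o) = ((½)*8*(5 - 1*8))*(-9 + 665) = ((½)*8*(5 - 8))*656 = ((½)*8*(-3))*656 = -12*656 = -7872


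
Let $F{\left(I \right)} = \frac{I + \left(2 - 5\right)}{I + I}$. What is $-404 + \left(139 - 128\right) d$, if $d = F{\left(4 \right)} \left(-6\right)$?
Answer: $- \frac{1649}{4} \approx -412.25$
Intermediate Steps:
$F{\left(I \right)} = \frac{-3 + I}{2 I}$ ($F{\left(I \right)} = \frac{I + \left(2 - 5\right)}{2 I} = \left(I - 3\right) \frac{1}{2 I} = \left(-3 + I\right) \frac{1}{2 I} = \frac{-3 + I}{2 I}$)
$d = - \frac{3}{4}$ ($d = \frac{-3 + 4}{2 \cdot 4} \left(-6\right) = \frac{1}{2} \cdot \frac{1}{4} \cdot 1 \left(-6\right) = \frac{1}{8} \left(-6\right) = - \frac{3}{4} \approx -0.75$)
$-404 + \left(139 - 128\right) d = -404 + \left(139 - 128\right) \left(- \frac{3}{4}\right) = -404 + 11 \left(- \frac{3}{4}\right) = -404 - \frac{33}{4} = - \frac{1649}{4}$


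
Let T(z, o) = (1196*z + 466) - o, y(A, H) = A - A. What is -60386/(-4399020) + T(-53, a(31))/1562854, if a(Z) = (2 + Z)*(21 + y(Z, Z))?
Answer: -23183644457/859378250385 ≈ -0.026977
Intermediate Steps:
y(A, H) = 0
a(Z) = 42 + 21*Z (a(Z) = (2 + Z)*(21 + 0) = (2 + Z)*21 = 42 + 21*Z)
T(z, o) = 466 - o + 1196*z (T(z, o) = (466 + 1196*z) - o = 466 - o + 1196*z)
-60386/(-4399020) + T(-53, a(31))/1562854 = -60386/(-4399020) + (466 - (42 + 21*31) + 1196*(-53))/1562854 = -60386*(-1/4399020) + (466 - (42 + 651) - 63388)*(1/1562854) = 30193/2199510 + (466 - 1*693 - 63388)*(1/1562854) = 30193/2199510 + (466 - 693 - 63388)*(1/1562854) = 30193/2199510 - 63615*1/1562854 = 30193/2199510 - 63615/1562854 = -23183644457/859378250385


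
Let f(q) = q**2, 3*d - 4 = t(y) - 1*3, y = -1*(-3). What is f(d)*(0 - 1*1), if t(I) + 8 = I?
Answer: -16/9 ≈ -1.7778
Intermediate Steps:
y = 3
t(I) = -8 + I
d = -4/3 (d = 4/3 + ((-8 + 3) - 1*3)/3 = 4/3 + (-5 - 3)/3 = 4/3 + (1/3)*(-8) = 4/3 - 8/3 = -4/3 ≈ -1.3333)
f(d)*(0 - 1*1) = (-4/3)**2*(0 - 1*1) = 16*(0 - 1)/9 = (16/9)*(-1) = -16/9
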